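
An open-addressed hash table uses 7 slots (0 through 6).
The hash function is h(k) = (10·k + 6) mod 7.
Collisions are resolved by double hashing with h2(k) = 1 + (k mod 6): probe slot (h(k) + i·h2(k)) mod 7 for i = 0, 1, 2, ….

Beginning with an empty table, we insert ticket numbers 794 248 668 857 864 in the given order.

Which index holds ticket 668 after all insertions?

0

794: h=1 → slot 1
248: h=1, h2=3, probe 1,4 → slot 4
668: h=1, h2=3, probe 1,4,0 → slot 0
857: h=1, h2=6, probe 1,0,6 → slot 6
864: h=1, h2=1, probe 1,2 → slot 2
Table: [668, 794, 864, -, 248, -, 857]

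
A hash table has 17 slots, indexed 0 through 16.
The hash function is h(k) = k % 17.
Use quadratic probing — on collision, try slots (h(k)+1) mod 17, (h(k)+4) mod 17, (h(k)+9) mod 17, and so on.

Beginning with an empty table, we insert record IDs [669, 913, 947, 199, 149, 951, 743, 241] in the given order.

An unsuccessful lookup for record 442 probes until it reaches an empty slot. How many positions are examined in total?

2

Insert 669: h=6, slot 6 empty → index 6.
Insert 913: h=12, slot 12 empty → index 12.
Insert 947: h=12, slot 12 occupied → index 13.
Insert 199: h=12, slots 12,13 occupied → index 16.
Insert 149: h=13, slot 13 occupied → index 14.
Insert 951: h=16, slot 16 occupied → index 0.
Insert 743: h=12, slots 12,13,16 occupied → index 4.
Insert 241: h=3, slot 3 empty → index 3.
Table: [951, _, _, 241, 743, _, 669, _, _, _, _, _, 913, 947, 149, _, 199]
Lookup 442: h=0, probe 0,1 → slot 1 empty, not found.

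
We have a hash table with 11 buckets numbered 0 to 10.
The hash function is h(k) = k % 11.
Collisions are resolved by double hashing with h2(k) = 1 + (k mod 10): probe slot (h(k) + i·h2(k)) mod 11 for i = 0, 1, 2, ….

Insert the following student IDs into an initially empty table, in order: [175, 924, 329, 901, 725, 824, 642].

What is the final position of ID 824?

Insert 175: h=10, slot 10 empty → index 10.
Insert 924: h=0, slot 0 empty → index 0.
Insert 329: h=10, h2=10, slot 10 occupied → index 9.
Insert 901: h=10, h2=2, slot 10 occupied → index 1.
Insert 725: h=10, h2=6, slot 10 occupied → index 5.
Insert 824: h=10, h2=5, slot 10 occupied → index 4.
Insert 642: h=4, h2=3, slot 4 occupied → index 7.
Table: [924, 901, —, —, 824, 725, —, 642, —, 329, 175]

4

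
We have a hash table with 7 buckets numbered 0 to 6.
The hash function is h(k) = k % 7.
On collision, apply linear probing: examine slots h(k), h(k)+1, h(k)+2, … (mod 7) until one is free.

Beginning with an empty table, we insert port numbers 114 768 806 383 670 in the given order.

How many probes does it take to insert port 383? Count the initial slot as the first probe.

2

114 hashes to 2; slot 2 is free → place at 2.
768 hashes to 5; slot 5 is free → place at 5.
806 hashes to 1; slot 1 is free → place at 1.
383 hashes to 5; 5 taken → place at 6.
670 hashes to 5; 5,6 taken → place at 0.
Table: [670, 806, 114, ∅, ∅, 768, 383]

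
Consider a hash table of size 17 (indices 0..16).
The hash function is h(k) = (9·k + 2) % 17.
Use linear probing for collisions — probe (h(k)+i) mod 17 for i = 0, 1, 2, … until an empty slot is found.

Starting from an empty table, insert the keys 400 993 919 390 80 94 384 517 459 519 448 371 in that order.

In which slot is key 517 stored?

0

400: h=15 => slot 15
993: h=14 => slot 14
919: h=11 => slot 11
390: h=10 => slot 10
80: h=8 => slot 8
94: h=15, probe 15,16 => slot 16
384: h=7 => slot 7
517: h=14, probe 14,15,16,0 => slot 0
459: h=2 => slot 2
519: h=15, probe 15,16,0,1 => slot 1
448: h=5 => slot 5
371: h=9 => slot 9
Table: [517, 519, 459, -, -, 448, -, 384, 80, 371, 390, 919, -, -, 993, 400, 94]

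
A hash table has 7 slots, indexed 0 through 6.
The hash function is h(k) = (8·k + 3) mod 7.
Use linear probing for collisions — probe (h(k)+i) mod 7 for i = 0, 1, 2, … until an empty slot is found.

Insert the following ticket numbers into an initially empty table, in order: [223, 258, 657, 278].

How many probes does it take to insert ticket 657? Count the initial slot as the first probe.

Insert 223: h=2, slot 2 empty → index 2.
Insert 258: h=2, slot 2 occupied → index 3.
Insert 657: h=2, slots 2,3 occupied → index 4.
Insert 278: h=1, slot 1 empty → index 1.
Table: [-, 278, 223, 258, 657, -, -]

3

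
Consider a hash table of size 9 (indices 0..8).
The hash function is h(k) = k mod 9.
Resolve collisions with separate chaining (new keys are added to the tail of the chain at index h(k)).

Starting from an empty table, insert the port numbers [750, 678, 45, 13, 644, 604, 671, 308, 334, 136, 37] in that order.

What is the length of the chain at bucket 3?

2

Insert 750: h=3, bucket 3 empty → new chain.
Insert 678: h=3, bucket 3 nonempty → append to chain.
Insert 45: h=0, bucket 0 empty → new chain.
Insert 13: h=4, bucket 4 empty → new chain.
Insert 644: h=5, bucket 5 empty → new chain.
Insert 604: h=1, bucket 1 empty → new chain.
Insert 671: h=5, bucket 5 nonempty → append to chain.
Insert 308: h=2, bucket 2 empty → new chain.
Insert 334: h=1, bucket 1 nonempty → append to chain.
Insert 136: h=1, bucket 1 nonempty → append to chain.
Insert 37: h=1, bucket 1 nonempty → append to chain.
Final buckets:
0: 45
1: 604 -> 334 -> 136 -> 37
2: 308
3: 750 -> 678
4: 13
5: 644 -> 671
6: _
7: _
8: _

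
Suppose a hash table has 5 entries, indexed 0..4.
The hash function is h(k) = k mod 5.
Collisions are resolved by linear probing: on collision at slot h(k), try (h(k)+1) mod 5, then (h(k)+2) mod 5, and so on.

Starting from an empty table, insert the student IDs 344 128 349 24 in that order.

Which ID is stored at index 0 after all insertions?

349

344: h=4 => slot 4
128: h=3 => slot 3
349: h=4, probe 4,0 => slot 0
24: h=4, probe 4,0,1 => slot 1
Table: [349, 24, —, 128, 344]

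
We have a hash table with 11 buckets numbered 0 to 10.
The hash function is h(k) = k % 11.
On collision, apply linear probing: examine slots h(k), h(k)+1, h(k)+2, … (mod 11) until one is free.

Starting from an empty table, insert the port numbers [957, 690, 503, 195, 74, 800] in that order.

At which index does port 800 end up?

2

957: h=0 -> slot 0
690: h=8 -> slot 8
503: h=8, probe 8,9 -> slot 9
195: h=8, probe 8,9,10 -> slot 10
74: h=8, probe 8,9,10,0,1 -> slot 1
800: h=8, probe 8,9,10,0,1,2 -> slot 2
Table: [957, 74, 800, _, _, _, _, _, 690, 503, 195]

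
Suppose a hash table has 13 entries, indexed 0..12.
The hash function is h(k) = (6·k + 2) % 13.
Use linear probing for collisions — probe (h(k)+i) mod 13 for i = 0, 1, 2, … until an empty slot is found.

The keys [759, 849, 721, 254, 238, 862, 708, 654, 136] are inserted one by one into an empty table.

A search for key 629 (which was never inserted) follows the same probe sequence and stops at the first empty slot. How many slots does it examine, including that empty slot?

759 hashes to 6; slot 6 is free => place at 6.
849 hashes to 0; slot 0 is free => place at 0.
721 hashes to 12; slot 12 is free => place at 12.
254 hashes to 5; slot 5 is free => place at 5.
238 hashes to 0; 0 taken => place at 1.
862 hashes to 0; 0,1 taken => place at 2.
708 hashes to 12; 12,0,1,2 taken => place at 3.
654 hashes to 0; 0,1,2,3 taken => place at 4.
136 hashes to 12; 12,0,1,2,3,4,5,6 taken => place at 7.
Table: [849, 238, 862, 708, 654, 254, 759, 136, ., ., ., ., 721]
Lookup 629: h=6, probe 6,7,8 → slot 8 empty, not found.

3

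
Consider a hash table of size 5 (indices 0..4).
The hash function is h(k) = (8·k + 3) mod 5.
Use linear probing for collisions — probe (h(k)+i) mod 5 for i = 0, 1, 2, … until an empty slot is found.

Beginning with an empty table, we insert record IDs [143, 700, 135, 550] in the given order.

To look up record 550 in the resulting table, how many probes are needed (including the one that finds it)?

3

Insert 143: h=2, slot 2 empty -> index 2.
Insert 700: h=3, slot 3 empty -> index 3.
Insert 135: h=3, slot 3 occupied -> index 4.
Insert 550: h=3, slots 3,4 occupied -> index 0.
Table: [550, -, 143, 700, 135]
Lookup 550: h=3, probe 3,4,0 → found at 0.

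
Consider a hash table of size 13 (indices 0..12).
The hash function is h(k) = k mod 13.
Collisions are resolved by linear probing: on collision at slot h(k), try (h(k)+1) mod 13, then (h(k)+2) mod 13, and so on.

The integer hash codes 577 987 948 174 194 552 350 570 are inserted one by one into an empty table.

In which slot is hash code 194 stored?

1

577: h=5 -> slot 5
987: h=12 -> slot 12
948: h=12, probe 12,0 -> slot 0
174: h=5, probe 5,6 -> slot 6
194: h=12, probe 12,0,1 -> slot 1
552: h=6, probe 6,7 -> slot 7
350: h=12, probe 12,0,1,2 -> slot 2
570: h=11 -> slot 11
Table: [948, 194, 350, —, —, 577, 174, 552, —, —, —, 570, 987]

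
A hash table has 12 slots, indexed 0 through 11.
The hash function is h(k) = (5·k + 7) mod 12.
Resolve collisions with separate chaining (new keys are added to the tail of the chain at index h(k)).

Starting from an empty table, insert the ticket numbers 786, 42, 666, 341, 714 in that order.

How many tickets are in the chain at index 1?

4

Insert 786: h=1, bucket 1 empty → new chain.
Insert 42: h=1, bucket 1 nonempty → append to chain.
Insert 666: h=1, bucket 1 nonempty → append to chain.
Insert 341: h=8, bucket 8 empty → new chain.
Insert 714: h=1, bucket 1 nonempty → append to chain.
Final buckets:
0: .
1: 786 -> 42 -> 666 -> 714
2: .
3: .
4: .
5: .
6: .
7: .
8: 341
9: .
10: .
11: .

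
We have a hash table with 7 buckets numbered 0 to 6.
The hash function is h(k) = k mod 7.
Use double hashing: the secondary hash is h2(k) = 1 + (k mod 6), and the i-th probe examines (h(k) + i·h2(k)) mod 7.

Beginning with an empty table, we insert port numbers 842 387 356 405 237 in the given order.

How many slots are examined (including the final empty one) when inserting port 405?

2

842: h=2 => slot 2
387: h=2, h2=4, probe 2,6 => slot 6
356: h=6, h2=3, probe 6,2,5 => slot 5
405: h=6, h2=4, probe 6,3 => slot 3
237: h=6, h2=4, probe 6,3,0 => slot 0
Table: [237, ., 842, 405, ., 356, 387]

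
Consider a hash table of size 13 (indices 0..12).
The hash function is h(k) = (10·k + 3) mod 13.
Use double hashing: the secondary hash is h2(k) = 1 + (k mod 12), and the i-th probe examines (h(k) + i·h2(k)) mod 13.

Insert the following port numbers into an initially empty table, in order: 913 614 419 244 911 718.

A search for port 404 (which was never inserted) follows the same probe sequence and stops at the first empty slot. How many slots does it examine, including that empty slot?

2

Insert 913: h=7, slot 7 empty => index 7.
Insert 614: h=7, h2=3, slot 7 occupied => index 10.
Insert 419: h=7, h2=12, slot 7 occupied => index 6.
Insert 244: h=12, slot 12 empty => index 12.
Insert 911: h=0, slot 0 empty => index 0.
Insert 718: h=7, h2=11, slot 7 occupied => index 5.
Table: [911, ∅, ∅, ∅, ∅, 718, 419, 913, ∅, ∅, 614, ∅, 244]
Lookup 404: h=0, h2=9, probe 0,9 → slot 9 empty, not found.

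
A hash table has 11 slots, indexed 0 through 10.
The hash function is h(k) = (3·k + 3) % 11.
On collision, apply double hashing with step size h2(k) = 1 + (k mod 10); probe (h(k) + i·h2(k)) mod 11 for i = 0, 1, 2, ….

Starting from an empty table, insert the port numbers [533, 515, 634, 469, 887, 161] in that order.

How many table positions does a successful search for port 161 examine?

Insert 533: h=7, slot 7 empty -> index 7.
Insert 515: h=8, slot 8 empty -> index 8.
Insert 634: h=2, slot 2 empty -> index 2.
Insert 469: h=2, h2=10, slot 2 occupied -> index 1.
Insert 887: h=2, h2=8, slot 2 occupied -> index 10.
Insert 161: h=2, h2=2, slot 2 occupied -> index 4.
Table: [., 469, 634, ., 161, ., ., 533, 515, ., 887]
Lookup 161: h=2, h2=2, probe 2,4 → found at 4.

2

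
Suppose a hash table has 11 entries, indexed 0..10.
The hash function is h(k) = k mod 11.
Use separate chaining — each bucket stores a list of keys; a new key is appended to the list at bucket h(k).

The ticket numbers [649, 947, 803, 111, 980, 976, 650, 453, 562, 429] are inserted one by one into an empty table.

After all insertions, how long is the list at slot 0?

649 -> bucket 0
947 -> bucket 1
803 -> bucket 0 (collision)
111 -> bucket 1 (collision)
980 -> bucket 1 (collision)
976 -> bucket 8
650 -> bucket 1 (collision)
453 -> bucket 2
562 -> bucket 1 (collision)
429 -> bucket 0 (collision)
Final buckets:
0: 649 -> 803 -> 429
1: 947 -> 111 -> 980 -> 650 -> 562
2: 453
3: —
4: —
5: —
6: —
7: —
8: 976
9: —
10: —

3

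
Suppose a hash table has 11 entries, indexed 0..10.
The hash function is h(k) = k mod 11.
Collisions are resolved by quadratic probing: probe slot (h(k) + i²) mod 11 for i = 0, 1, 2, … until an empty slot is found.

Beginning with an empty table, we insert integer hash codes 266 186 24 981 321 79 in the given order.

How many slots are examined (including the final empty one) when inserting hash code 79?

Insert 266: h=2, slot 2 empty → index 2.
Insert 186: h=10, slot 10 empty → index 10.
Insert 24: h=2, slot 2 occupied → index 3.
Insert 981: h=2, slots 2,3 occupied → index 6.
Insert 321: h=2, slots 2,3,6 occupied → index 0.
Insert 79: h=2, slots 2,3,6,0 occupied → index 7.
Table: [321, ., 266, 24, ., ., 981, 79, ., ., 186]

5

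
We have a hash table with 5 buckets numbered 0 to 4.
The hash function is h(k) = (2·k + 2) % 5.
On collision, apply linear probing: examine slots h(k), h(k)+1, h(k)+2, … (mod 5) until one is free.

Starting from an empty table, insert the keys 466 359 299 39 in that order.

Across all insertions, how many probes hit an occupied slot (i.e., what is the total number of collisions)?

3

Insert 466: h=4, slot 4 empty → index 4.
Insert 359: h=0, slot 0 empty → index 0.
Insert 299: h=0, slot 0 occupied → index 1.
Insert 39: h=0, slots 0,1 occupied → index 2.
Table: [359, 299, 39, ., 466]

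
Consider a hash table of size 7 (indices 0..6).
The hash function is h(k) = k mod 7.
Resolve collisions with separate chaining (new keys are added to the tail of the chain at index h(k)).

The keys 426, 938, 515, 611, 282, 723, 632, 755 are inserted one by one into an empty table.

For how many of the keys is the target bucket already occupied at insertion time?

4

426 -> bucket 6
938 -> bucket 0
515 -> bucket 4
611 -> bucket 2
282 -> bucket 2 (collision)
723 -> bucket 2 (collision)
632 -> bucket 2 (collision)
755 -> bucket 6 (collision)
Final buckets:
0: 938
1: .
2: 611 -> 282 -> 723 -> 632
3: .
4: 515
5: .
6: 426 -> 755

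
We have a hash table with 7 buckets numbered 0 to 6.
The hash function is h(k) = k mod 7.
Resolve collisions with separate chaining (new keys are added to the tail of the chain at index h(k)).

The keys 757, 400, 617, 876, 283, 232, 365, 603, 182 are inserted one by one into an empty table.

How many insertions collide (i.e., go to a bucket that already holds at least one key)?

6

757 → bucket 1
400 → bucket 1 (collision)
617 → bucket 1 (collision)
876 → bucket 1 (collision)
283 → bucket 3
232 → bucket 1 (collision)
365 → bucket 1 (collision)
603 → bucket 1 (collision)
182 → bucket 0
Final buckets:
0: 182
1: 757 -> 400 -> 617 -> 876 -> 232 -> 365 -> 603
2: ∅
3: 283
4: ∅
5: ∅
6: ∅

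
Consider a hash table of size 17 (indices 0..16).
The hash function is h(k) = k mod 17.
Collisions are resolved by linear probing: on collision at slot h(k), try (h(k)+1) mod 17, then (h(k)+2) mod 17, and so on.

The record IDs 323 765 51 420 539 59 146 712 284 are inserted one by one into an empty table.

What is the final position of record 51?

323 hashes to 0; slot 0 is free → place at 0.
765 hashes to 0; 0 taken → place at 1.
51 hashes to 0; 0,1 taken → place at 2.
420 hashes to 12; slot 12 is free → place at 12.
539 hashes to 12; 12 taken → place at 13.
59 hashes to 8; slot 8 is free → place at 8.
146 hashes to 10; slot 10 is free → place at 10.
712 hashes to 15; slot 15 is free → place at 15.
284 hashes to 12; 12,13 taken → place at 14.
Table: [323, 765, 51, ∅, ∅, ∅, ∅, ∅, 59, ∅, 146, ∅, 420, 539, 284, 712, ∅]

2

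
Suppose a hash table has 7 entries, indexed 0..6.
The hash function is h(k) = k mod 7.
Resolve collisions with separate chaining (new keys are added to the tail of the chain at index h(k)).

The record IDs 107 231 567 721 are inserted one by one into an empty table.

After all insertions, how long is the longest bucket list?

3

107 -> bucket 2
231 -> bucket 0
567 -> bucket 0 (collision)
721 -> bucket 0 (collision)
Final buckets:
0: 231 -> 567 -> 721
1: ∅
2: 107
3: ∅
4: ∅
5: ∅
6: ∅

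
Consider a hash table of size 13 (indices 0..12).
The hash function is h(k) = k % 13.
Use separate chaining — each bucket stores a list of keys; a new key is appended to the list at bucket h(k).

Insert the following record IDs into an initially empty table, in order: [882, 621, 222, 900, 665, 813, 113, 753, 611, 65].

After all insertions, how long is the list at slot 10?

1

882 → bucket 11
621 → bucket 10
222 → bucket 1
900 → bucket 3
665 → bucket 2
813 → bucket 7
113 → bucket 9
753 → bucket 12
611 → bucket 0
65 → bucket 0 (collision)
Final buckets:
0: 611 -> 65
1: 222
2: 665
3: 900
4: —
5: —
6: —
7: 813
8: —
9: 113
10: 621
11: 882
12: 753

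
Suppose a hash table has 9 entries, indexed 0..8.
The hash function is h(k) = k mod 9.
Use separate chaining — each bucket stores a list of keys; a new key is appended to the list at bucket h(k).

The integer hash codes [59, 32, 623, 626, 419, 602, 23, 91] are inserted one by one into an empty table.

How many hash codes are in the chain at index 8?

Insert 59: h=5, bucket 5 empty → new chain.
Insert 32: h=5, bucket 5 nonempty → append to chain.
Insert 623: h=2, bucket 2 empty → new chain.
Insert 626: h=5, bucket 5 nonempty → append to chain.
Insert 419: h=5, bucket 5 nonempty → append to chain.
Insert 602: h=8, bucket 8 empty → new chain.
Insert 23: h=5, bucket 5 nonempty → append to chain.
Insert 91: h=1, bucket 1 empty → new chain.
Final buckets:
0: ∅
1: 91
2: 623
3: ∅
4: ∅
5: 59 -> 32 -> 626 -> 419 -> 23
6: ∅
7: ∅
8: 602

1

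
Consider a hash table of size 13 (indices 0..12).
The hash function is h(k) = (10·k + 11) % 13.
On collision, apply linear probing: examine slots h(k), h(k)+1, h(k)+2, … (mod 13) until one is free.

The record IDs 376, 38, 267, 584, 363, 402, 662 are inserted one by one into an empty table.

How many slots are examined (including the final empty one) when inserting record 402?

6

376 hashes to 1; slot 1 is free => place at 1.
38 hashes to 1; 1 taken => place at 2.
267 hashes to 3; slot 3 is free => place at 3.
584 hashes to 1; 1,2,3 taken => place at 4.
363 hashes to 1; 1,2,3,4 taken => place at 5.
402 hashes to 1; 1,2,3,4,5 taken => place at 6.
662 hashes to 1; 1,2,3,4,5,6 taken => place at 7.
Table: [-, 376, 38, 267, 584, 363, 402, 662, -, -, -, -, -]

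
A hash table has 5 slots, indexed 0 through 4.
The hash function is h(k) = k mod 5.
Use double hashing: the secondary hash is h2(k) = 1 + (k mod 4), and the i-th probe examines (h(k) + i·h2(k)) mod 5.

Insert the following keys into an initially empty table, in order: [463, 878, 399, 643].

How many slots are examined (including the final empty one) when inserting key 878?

463: h=3 => slot 3
878: h=3, h2=3, probe 3,1 => slot 1
399: h=4 => slot 4
643: h=3, h2=4, probe 3,2 => slot 2
Table: [_, 878, 643, 463, 399]

2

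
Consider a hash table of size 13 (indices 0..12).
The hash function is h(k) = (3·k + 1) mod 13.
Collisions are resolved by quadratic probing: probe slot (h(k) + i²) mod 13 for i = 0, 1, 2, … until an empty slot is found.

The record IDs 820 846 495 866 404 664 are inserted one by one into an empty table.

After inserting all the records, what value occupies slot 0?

Insert 820: h=4, slot 4 empty -> index 4.
Insert 846: h=4, slot 4 occupied -> index 5.
Insert 495: h=4, slots 4,5 occupied -> index 8.
Insert 866: h=12, slot 12 empty -> index 12.
Insert 404: h=4, slots 4,5,8 occupied -> index 0.
Insert 664: h=4, slots 4,5,8,0 occupied -> index 7.
Table: [404, —, —, —, 820, 846, —, 664, 495, —, —, —, 866]

404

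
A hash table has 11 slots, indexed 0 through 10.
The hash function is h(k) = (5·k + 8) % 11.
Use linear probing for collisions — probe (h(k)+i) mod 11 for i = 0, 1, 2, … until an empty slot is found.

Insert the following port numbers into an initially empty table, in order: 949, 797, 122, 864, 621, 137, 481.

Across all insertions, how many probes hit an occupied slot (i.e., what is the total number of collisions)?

9

949: h=1 -> slot 1
797: h=0 -> slot 0
122: h=2 -> slot 2
864: h=5 -> slot 5
621: h=0, probe 0,1,2,3 -> slot 3
137: h=0, probe 0,1,2,3,4 -> slot 4
481: h=4, probe 4,5,6 -> slot 6
Table: [797, 949, 122, 621, 137, 864, 481, ., ., ., .]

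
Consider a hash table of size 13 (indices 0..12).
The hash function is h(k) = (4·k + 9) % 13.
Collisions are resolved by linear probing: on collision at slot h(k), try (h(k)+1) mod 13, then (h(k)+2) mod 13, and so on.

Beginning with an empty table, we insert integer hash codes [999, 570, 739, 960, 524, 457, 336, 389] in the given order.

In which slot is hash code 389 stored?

7

Insert 999: h=1, slot 1 empty → index 1.
Insert 570: h=1, slot 1 occupied → index 2.
Insert 739: h=1, slots 1,2 occupied → index 3.
Insert 960: h=1, slots 1,2,3 occupied → index 4.
Insert 524: h=12, slot 12 empty → index 12.
Insert 457: h=4, slot 4 occupied → index 5.
Insert 336: h=1, slots 1,2,3,4,5 occupied → index 6.
Insert 389: h=5, slots 5,6 occupied → index 7.
Table: [-, 999, 570, 739, 960, 457, 336, 389, -, -, -, -, 524]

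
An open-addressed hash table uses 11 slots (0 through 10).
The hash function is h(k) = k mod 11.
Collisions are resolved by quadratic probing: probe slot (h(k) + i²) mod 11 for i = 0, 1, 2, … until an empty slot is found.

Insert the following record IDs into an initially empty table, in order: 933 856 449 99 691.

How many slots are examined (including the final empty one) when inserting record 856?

933: h=9 → slot 9
856: h=9, probe 9,10 → slot 10
449: h=9, probe 9,10,2 → slot 2
99: h=0 → slot 0
691: h=9, probe 9,10,2,7 → slot 7
Table: [99, ∅, 449, ∅, ∅, ∅, ∅, 691, ∅, 933, 856]

2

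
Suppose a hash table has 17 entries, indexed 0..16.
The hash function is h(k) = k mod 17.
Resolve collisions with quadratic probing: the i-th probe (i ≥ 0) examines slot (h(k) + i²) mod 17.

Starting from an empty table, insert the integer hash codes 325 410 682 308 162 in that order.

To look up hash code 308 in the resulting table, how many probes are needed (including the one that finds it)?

4

325 hashes to 2; slot 2 is free => place at 2.
410 hashes to 2; 2 taken => place at 3.
682 hashes to 2; 2,3 taken => place at 6.
308 hashes to 2; 2,3,6 taken => place at 11.
162 hashes to 9; slot 9 is free => place at 9.
Table: [∅, ∅, 325, 410, ∅, ∅, 682, ∅, ∅, 162, ∅, 308, ∅, ∅, ∅, ∅, ∅]
Lookup 308: h=2, probe 2,3,6,11 → found at 11.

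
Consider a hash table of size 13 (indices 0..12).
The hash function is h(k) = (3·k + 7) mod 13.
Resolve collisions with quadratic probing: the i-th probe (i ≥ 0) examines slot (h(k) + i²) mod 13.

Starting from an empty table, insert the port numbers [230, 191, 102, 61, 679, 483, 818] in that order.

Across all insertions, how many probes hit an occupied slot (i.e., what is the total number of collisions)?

3

230 hashes to 8; slot 8 is free -> place at 8.
191 hashes to 8; 8 taken -> place at 9.
102 hashes to 1; slot 1 is free -> place at 1.
61 hashes to 8; 8,9 taken -> place at 12.
679 hashes to 3; slot 3 is free -> place at 3.
483 hashes to 0; slot 0 is free -> place at 0.
818 hashes to 4; slot 4 is free -> place at 4.
Table: [483, 102, _, 679, 818, _, _, _, 230, 191, _, _, 61]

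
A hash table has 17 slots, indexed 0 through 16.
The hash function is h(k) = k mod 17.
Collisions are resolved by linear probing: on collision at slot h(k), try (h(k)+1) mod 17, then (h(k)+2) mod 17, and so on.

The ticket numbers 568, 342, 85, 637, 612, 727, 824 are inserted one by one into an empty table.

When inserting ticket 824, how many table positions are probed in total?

Insert 568: h=7, slot 7 empty => index 7.
Insert 342: h=2, slot 2 empty => index 2.
Insert 85: h=0, slot 0 empty => index 0.
Insert 637: h=8, slot 8 empty => index 8.
Insert 612: h=0, slot 0 occupied => index 1.
Insert 727: h=13, slot 13 empty => index 13.
Insert 824: h=8, slot 8 occupied => index 9.
Table: [85, 612, 342, ∅, ∅, ∅, ∅, 568, 637, 824, ∅, ∅, ∅, 727, ∅, ∅, ∅]

2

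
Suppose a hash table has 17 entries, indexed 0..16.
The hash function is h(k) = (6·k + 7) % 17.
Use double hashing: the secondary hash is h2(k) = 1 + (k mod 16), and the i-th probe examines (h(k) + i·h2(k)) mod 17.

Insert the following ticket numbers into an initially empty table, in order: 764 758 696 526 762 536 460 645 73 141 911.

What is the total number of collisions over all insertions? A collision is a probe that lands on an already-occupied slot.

7

Insert 764: h=1, slot 1 empty -> index 1.
Insert 758: h=16, slot 16 empty -> index 16.
Insert 696: h=1, h2=9, slot 1 occupied -> index 10.
Insert 526: h=1, h2=15, slots 1,16 occupied -> index 14.
Insert 762: h=6, slot 6 empty -> index 6.
Insert 536: h=10, h2=9, slot 10 occupied -> index 2.
Insert 460: h=13, slot 13 empty -> index 13.
Insert 645: h=1, h2=6, slot 1 occupied -> index 7.
Insert 73: h=3, slot 3 empty -> index 3.
Insert 141: h=3, h2=14, slot 3 occupied -> index 0.
Insert 911: h=16, h2=16, slot 16 occupied -> index 15.
Table: [141, 764, 536, 73, -, -, 762, 645, -, -, 696, -, -, 460, 526, 911, 758]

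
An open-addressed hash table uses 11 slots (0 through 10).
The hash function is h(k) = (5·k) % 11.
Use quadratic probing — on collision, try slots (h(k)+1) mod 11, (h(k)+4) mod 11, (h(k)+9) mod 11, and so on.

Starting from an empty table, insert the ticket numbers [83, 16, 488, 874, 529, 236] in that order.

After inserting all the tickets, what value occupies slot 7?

236

83 hashes to 8; slot 8 is free → place at 8.
16 hashes to 3; slot 3 is free → place at 3.
488 hashes to 9; slot 9 is free → place at 9.
874 hashes to 3; 3 taken → place at 4.
529 hashes to 5; slot 5 is free → place at 5.
236 hashes to 3; 3,4 taken → place at 7.
Table: [., ., ., 16, 874, 529, ., 236, 83, 488, .]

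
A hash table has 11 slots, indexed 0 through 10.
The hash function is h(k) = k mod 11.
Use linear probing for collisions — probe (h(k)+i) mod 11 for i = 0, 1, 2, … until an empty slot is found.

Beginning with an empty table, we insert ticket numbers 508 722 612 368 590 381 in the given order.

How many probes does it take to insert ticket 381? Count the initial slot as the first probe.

4

Insert 508: h=2, slot 2 empty => index 2.
Insert 722: h=7, slot 7 empty => index 7.
Insert 612: h=7, slot 7 occupied => index 8.
Insert 368: h=5, slot 5 empty => index 5.
Insert 590: h=7, slots 7,8 occupied => index 9.
Insert 381: h=7, slots 7,8,9 occupied => index 10.
Table: [—, —, 508, —, —, 368, —, 722, 612, 590, 381]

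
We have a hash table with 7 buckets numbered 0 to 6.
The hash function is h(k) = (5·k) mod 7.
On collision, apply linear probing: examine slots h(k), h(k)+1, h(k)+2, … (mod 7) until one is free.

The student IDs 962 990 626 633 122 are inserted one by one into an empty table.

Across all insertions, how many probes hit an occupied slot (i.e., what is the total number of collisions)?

10

962: h=1 → slot 1
990: h=1, probe 1,2 → slot 2
626: h=1, probe 1,2,3 → slot 3
633: h=1, probe 1,2,3,4 → slot 4
122: h=1, probe 1,2,3,4,5 → slot 5
Table: [., 962, 990, 626, 633, 122, .]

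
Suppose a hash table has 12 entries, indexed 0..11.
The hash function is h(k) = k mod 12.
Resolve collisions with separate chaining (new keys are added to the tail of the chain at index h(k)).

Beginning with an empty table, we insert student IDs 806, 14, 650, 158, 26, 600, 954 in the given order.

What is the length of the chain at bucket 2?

5

806 → bucket 2
14 → bucket 2 (collision)
650 → bucket 2 (collision)
158 → bucket 2 (collision)
26 → bucket 2 (collision)
600 → bucket 0
954 → bucket 6
Final buckets:
0: 600
1: —
2: 806 -> 14 -> 650 -> 158 -> 26
3: —
4: —
5: —
6: 954
7: —
8: —
9: —
10: —
11: —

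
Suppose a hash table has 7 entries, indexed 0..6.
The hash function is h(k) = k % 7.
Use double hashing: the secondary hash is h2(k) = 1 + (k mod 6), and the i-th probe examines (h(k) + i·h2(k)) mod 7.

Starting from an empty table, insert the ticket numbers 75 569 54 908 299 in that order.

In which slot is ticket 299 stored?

75: h=5 → slot 5
569: h=2 → slot 2
54: h=5, h2=1, probe 5,6 → slot 6
908: h=5, h2=3, probe 5,1 → slot 1
299: h=5, h2=6, probe 5,4 → slot 4
Table: [-, 908, 569, -, 299, 75, 54]

4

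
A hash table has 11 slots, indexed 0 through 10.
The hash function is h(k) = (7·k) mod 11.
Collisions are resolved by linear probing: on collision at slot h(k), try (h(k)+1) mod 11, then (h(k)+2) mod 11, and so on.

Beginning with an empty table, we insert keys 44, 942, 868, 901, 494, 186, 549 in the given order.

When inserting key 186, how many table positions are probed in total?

5

44 hashes to 0; slot 0 is free -> place at 0.
942 hashes to 5; slot 5 is free -> place at 5.
868 hashes to 4; slot 4 is free -> place at 4.
901 hashes to 4; 4,5 taken -> place at 6.
494 hashes to 4; 4,5,6 taken -> place at 7.
186 hashes to 4; 4,5,6,7 taken -> place at 8.
549 hashes to 4; 4,5,6,7,8 taken -> place at 9.
Table: [44, ∅, ∅, ∅, 868, 942, 901, 494, 186, 549, ∅]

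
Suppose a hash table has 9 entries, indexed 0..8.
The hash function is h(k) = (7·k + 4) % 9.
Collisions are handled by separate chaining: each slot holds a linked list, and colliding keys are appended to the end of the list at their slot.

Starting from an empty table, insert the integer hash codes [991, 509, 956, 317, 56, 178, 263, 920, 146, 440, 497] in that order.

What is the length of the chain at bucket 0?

Insert 991: h=2, bucket 2 empty -> new chain.
Insert 509: h=3, bucket 3 empty -> new chain.
Insert 956: h=0, bucket 0 empty -> new chain.
Insert 317: h=0, bucket 0 nonempty -> append to chain.
Insert 56: h=0, bucket 0 nonempty -> append to chain.
Insert 178: h=8, bucket 8 empty -> new chain.
Insert 263: h=0, bucket 0 nonempty -> append to chain.
Insert 920: h=0, bucket 0 nonempty -> append to chain.
Insert 146: h=0, bucket 0 nonempty -> append to chain.
Insert 440: h=6, bucket 6 empty -> new chain.
Insert 497: h=0, bucket 0 nonempty -> append to chain.
Final buckets:
0: 956 -> 317 -> 56 -> 263 -> 920 -> 146 -> 497
1: —
2: 991
3: 509
4: —
5: —
6: 440
7: —
8: 178

7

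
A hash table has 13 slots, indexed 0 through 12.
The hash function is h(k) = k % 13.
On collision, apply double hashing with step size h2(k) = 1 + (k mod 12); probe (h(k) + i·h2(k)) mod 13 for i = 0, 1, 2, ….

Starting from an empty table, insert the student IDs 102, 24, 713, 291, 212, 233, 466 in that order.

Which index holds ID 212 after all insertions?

Insert 102: h=11, slot 11 empty => index 11.
Insert 24: h=11, h2=1, slot 11 occupied => index 12.
Insert 713: h=11, h2=6, slot 11 occupied => index 4.
Insert 291: h=5, slot 5 empty => index 5.
Insert 212: h=4, h2=9, slot 4 occupied => index 0.
Insert 233: h=12, h2=6, slots 12,5,11,4 occupied => index 10.
Insert 466: h=11, h2=11, slot 11 occupied => index 9.
Table: [212, ., ., ., 713, 291, ., ., ., 466, 233, 102, 24]

0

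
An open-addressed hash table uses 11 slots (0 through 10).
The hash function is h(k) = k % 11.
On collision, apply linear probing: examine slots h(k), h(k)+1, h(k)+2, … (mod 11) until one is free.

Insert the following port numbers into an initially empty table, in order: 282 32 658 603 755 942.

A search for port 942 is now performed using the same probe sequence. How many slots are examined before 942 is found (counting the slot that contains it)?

282: h=7 → slot 7
32: h=10 → slot 10
658: h=9 → slot 9
603: h=9, probe 9,10,0 → slot 0
755: h=7, probe 7,8 → slot 8
942: h=7, probe 7,8,9,10,0,1 → slot 1
Table: [603, 942, —, —, —, —, —, 282, 755, 658, 32]
Lookup 942: h=7, probe 7,8,9,10,0,1 → found at 1.

6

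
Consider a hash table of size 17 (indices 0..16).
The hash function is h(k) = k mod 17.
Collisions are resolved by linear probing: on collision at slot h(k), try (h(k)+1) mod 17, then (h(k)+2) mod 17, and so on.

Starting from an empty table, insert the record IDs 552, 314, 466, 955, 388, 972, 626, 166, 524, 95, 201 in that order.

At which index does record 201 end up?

0

Insert 552: h=8, slot 8 empty => index 8.
Insert 314: h=8, slot 8 occupied => index 9.
Insert 466: h=7, slot 7 empty => index 7.
Insert 955: h=3, slot 3 empty => index 3.
Insert 388: h=14, slot 14 empty => index 14.
Insert 972: h=3, slot 3 occupied => index 4.
Insert 626: h=14, slot 14 occupied => index 15.
Insert 166: h=13, slot 13 empty => index 13.
Insert 524: h=14, slots 14,15 occupied => index 16.
Insert 95: h=10, slot 10 empty => index 10.
Insert 201: h=14, slots 14,15,16 occupied => index 0.
Table: [201, —, —, 955, 972, —, —, 466, 552, 314, 95, —, —, 166, 388, 626, 524]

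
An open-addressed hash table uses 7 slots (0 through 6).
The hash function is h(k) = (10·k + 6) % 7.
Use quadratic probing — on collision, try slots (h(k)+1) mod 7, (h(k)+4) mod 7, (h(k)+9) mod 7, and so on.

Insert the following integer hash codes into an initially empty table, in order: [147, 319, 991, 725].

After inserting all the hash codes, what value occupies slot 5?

147 hashes to 6; slot 6 is free => place at 6.
319 hashes to 4; slot 4 is free => place at 4.
991 hashes to 4; 4 taken => place at 5.
725 hashes to 4; 4,5 taken => place at 1.
Table: [., 725, ., ., 319, 991, 147]

991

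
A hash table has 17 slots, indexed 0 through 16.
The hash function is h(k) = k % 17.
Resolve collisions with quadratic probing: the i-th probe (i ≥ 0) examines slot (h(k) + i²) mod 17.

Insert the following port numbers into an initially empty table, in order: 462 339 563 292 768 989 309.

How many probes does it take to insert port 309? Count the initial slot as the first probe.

Insert 462: h=3, slot 3 empty => index 3.
Insert 339: h=16, slot 16 empty => index 16.
Insert 563: h=2, slot 2 empty => index 2.
Insert 292: h=3, slot 3 occupied => index 4.
Insert 768: h=3, slots 3,4 occupied => index 7.
Insert 989: h=3, slots 3,4,7 occupied => index 12.
Insert 309: h=3, slots 3,4,7,12,2 occupied => index 11.
Table: [-, -, 563, 462, 292, -, -, 768, -, -, -, 309, 989, -, -, -, 339]

6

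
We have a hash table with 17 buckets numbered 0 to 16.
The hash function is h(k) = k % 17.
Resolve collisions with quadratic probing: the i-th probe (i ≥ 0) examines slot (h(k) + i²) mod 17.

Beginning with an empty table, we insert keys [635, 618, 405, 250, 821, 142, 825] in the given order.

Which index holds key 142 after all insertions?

10

Insert 635: h=6, slot 6 empty => index 6.
Insert 618: h=6, slot 6 occupied => index 7.
Insert 405: h=14, slot 14 empty => index 14.
Insert 250: h=12, slot 12 empty => index 12.
Insert 821: h=5, slot 5 empty => index 5.
Insert 142: h=6, slots 6,7 occupied => index 10.
Insert 825: h=9, slot 9 empty => index 9.
Table: [-, -, -, -, -, 821, 635, 618, -, 825, 142, -, 250, -, 405, -, -]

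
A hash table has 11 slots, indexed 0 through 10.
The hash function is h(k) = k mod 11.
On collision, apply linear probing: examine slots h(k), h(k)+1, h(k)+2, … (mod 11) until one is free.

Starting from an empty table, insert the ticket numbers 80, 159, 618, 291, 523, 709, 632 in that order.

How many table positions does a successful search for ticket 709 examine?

4

80: h=3 => slot 3
159: h=5 => slot 5
618: h=2 => slot 2
291: h=5, probe 5,6 => slot 6
523: h=6, probe 6,7 => slot 7
709: h=5, probe 5,6,7,8 => slot 8
632: h=5, probe 5,6,7,8,9 => slot 9
Table: [—, —, 618, 80, —, 159, 291, 523, 709, 632, —]
Lookup 709: h=5, probe 5,6,7,8 → found at 8.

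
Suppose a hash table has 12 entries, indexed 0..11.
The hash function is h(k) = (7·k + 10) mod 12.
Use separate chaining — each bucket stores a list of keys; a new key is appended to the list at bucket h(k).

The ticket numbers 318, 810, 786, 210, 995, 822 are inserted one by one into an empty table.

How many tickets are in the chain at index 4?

5

Insert 318: h=4, bucket 4 empty -> new chain.
Insert 810: h=4, bucket 4 nonempty -> append to chain.
Insert 786: h=4, bucket 4 nonempty -> append to chain.
Insert 210: h=4, bucket 4 nonempty -> append to chain.
Insert 995: h=3, bucket 3 empty -> new chain.
Insert 822: h=4, bucket 4 nonempty -> append to chain.
Final buckets:
0: ∅
1: ∅
2: ∅
3: 995
4: 318 -> 810 -> 786 -> 210 -> 822
5: ∅
6: ∅
7: ∅
8: ∅
9: ∅
10: ∅
11: ∅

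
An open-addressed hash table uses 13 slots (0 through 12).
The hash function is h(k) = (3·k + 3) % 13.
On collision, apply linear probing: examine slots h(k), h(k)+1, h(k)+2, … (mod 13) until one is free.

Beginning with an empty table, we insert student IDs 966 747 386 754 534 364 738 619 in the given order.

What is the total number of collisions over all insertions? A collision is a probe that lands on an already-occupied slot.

2

Insert 966: h=2, slot 2 empty => index 2.
Insert 747: h=8, slot 8 empty => index 8.
Insert 386: h=4, slot 4 empty => index 4.
Insert 754: h=3, slot 3 empty => index 3.
Insert 534: h=6, slot 6 empty => index 6.
Insert 364: h=3, slots 3,4 occupied => index 5.
Insert 738: h=7, slot 7 empty => index 7.
Insert 619: h=1, slot 1 empty => index 1.
Table: [., 619, 966, 754, 386, 364, 534, 738, 747, ., ., ., .]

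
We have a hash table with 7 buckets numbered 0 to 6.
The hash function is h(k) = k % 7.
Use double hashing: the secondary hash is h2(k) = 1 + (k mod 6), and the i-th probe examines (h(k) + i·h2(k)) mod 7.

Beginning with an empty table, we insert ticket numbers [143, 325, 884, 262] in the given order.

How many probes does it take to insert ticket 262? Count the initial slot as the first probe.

Insert 143: h=3, slot 3 empty => index 3.
Insert 325: h=3, h2=2, slot 3 occupied => index 5.
Insert 884: h=2, slot 2 empty => index 2.
Insert 262: h=3, h2=5, slot 3 occupied => index 1.
Table: [∅, 262, 884, 143, ∅, 325, ∅]

2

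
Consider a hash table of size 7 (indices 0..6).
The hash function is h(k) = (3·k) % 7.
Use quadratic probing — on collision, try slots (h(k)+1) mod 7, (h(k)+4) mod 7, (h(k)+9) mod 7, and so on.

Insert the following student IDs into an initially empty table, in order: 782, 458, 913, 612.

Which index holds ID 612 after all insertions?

Insert 782: h=1, slot 1 empty -> index 1.
Insert 458: h=2, slot 2 empty -> index 2.
Insert 913: h=2, slot 2 occupied -> index 3.
Insert 612: h=2, slots 2,3 occupied -> index 6.
Table: [., 782, 458, 913, ., ., 612]

6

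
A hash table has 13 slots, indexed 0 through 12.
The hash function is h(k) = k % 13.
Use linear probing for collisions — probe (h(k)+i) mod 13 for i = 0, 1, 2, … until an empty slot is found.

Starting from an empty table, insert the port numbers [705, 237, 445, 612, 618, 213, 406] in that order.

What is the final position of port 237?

4

705 hashes to 3; slot 3 is free → place at 3.
237 hashes to 3; 3 taken → place at 4.
445 hashes to 3; 3,4 taken → place at 5.
612 hashes to 1; slot 1 is free → place at 1.
618 hashes to 7; slot 7 is free → place at 7.
213 hashes to 5; 5 taken → place at 6.
406 hashes to 3; 3,4,5,6,7 taken → place at 8.
Table: [_, 612, _, 705, 237, 445, 213, 618, 406, _, _, _, _]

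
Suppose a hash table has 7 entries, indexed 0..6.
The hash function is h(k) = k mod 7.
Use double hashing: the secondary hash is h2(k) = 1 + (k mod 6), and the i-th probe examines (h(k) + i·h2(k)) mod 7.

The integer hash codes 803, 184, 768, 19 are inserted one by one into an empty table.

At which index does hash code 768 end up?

6

Insert 803: h=5, slot 5 empty -> index 5.
Insert 184: h=2, slot 2 empty -> index 2.
Insert 768: h=5, h2=1, slot 5 occupied -> index 6.
Insert 19: h=5, h2=2, slot 5 occupied -> index 0.
Table: [19, _, 184, _, _, 803, 768]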